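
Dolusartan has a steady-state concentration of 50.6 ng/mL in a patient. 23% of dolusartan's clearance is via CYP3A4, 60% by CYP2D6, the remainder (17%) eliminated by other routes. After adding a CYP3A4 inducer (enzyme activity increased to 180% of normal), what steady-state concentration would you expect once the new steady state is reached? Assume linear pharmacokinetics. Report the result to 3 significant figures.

CYP3A4: 0.23 × 1.8 = 0.414
CYP2D6: 0.6 (unchanged)
Other: 0.17 (unchanged)
Relative clearance = 0.414 + 0.6 + 0.17 = 1.184.
New steady-state concentration = baseline ÷ relative clearance = 50.6 / 1.184 = 42.7 ng/mL.

42.7 ng/mL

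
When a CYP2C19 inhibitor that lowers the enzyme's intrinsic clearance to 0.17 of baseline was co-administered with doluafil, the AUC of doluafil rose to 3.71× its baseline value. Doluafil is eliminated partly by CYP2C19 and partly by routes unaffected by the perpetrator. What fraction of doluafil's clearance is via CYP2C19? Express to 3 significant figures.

0.880

Call the CYP2C19 fraction fm. After the interaction, CL_new/CL_old = fm × 0.17 + (1 − fm).
AUC ratio = 1 / (new CL fraction), so new CL fraction = 1 / 3.71 = 0.2695.
fm × 0.17 + 1 − fm = 0.2695  ⇒  fm × (0.17 − 1) = −0.7305  ⇒  fm = 0.880.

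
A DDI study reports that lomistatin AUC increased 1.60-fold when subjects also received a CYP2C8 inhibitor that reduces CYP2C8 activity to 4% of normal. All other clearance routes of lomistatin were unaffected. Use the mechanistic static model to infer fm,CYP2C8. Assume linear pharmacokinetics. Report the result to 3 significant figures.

0.391

Write x for the fraction cleared via CYP2C8. The observed AUC change means clearance fell to 1/1.60 = 0.625 of baseline.
Only the CYP2C8 route changed, so 0.625 = x·0.04 + (1 − x), giving x = 0.391.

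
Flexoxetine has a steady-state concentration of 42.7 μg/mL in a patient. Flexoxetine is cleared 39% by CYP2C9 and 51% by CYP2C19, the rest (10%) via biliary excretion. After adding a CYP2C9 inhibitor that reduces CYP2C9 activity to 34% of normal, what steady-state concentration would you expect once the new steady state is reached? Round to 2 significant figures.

CYP2C9: 0.39 × 0.34 = 0.1326
CYP2C19: 0.51 (unchanged)
Other: 0.1 (unchanged)
New clearance relative to baseline: 0.1326 + 0.51 + 0.1 = 0.7426.
With dosing unchanged, steady-state concentration scales as 1/CL: 42.7 / 0.7426 = 58 μg/mL.

58 μg/mL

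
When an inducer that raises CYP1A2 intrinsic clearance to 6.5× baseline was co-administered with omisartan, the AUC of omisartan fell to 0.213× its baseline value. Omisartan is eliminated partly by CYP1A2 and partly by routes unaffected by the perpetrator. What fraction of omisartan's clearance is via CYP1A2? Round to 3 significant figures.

CL'/CL = 1 / 0.213 = 4.695
6.5·fm + (1 − fm) = 4.695
fm = (4.695 − 1) / (6.5 − 1) = 0.672

0.672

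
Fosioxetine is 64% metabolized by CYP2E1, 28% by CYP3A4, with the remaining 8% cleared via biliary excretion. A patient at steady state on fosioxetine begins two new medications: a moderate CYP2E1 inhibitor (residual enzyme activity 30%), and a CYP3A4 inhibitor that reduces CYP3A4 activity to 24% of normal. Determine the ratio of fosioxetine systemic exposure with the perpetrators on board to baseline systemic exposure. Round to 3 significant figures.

2.95

The CYP2E1 pathway (64% of clearance) falls to 0.3× activity: 0.64 × 0.3 = 0.192.
The CYP3A4 pathway (28% of clearance) drops to 0.24× activity: 0.28 × 0.24 = 0.0672.
The remaining 8% of clearance is unaffected.
CL_new/CL_old = 0.192 + 0.0672 + 0.08 = 0.3392.
Systemic exposure ∝ 1/CL: fold-change = 1 / 0.3392 = 2.95.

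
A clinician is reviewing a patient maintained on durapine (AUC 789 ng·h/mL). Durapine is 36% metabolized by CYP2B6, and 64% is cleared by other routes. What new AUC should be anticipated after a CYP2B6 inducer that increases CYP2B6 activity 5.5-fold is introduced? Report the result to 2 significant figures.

3.0 × 10² ng·h/mL

CYP2B6: 0.36 × 5.5 = 1.98
Other: 0.64 (unchanged)
New clearance relative to baseline: 1.98 + 0.64 = 2.62.
New AUC = baseline ÷ relative clearance = 789 / 2.62 = 3.0 × 10² ng·h/mL.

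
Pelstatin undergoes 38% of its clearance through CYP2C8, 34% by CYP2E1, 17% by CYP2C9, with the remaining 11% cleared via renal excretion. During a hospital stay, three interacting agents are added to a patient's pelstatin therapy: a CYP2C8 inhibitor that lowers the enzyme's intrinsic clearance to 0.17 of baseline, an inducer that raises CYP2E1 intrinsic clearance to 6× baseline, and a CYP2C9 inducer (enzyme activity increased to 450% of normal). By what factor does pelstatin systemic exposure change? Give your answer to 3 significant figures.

0.336

CYP2C8: 0.38 × 0.17 = 0.0646
CYP2E1: 0.34 × 6 = 2.04
CYP2C9: 0.17 × 4.5 = 0.765
Other: 0.11 (unchanged)
Relative clearance = 0.0646 + 2.04 + 0.765 + 0.11 = 2.9796.
Because systemic exposure varies inversely with clearance, the combined effect is 1 / 2.9796 = 0.336.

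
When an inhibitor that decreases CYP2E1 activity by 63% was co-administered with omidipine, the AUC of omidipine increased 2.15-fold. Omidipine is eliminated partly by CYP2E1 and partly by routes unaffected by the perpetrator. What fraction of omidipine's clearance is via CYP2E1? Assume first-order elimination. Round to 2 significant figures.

Write x for the fraction cleared via CYP2E1. The observed AUC change means clearance fell to 1/2.15 = 0.4651 of baseline.
Only the CYP2E1 route changed, so 0.4651 = x·0.37 + (1 − x), giving x = 0.85.

0.85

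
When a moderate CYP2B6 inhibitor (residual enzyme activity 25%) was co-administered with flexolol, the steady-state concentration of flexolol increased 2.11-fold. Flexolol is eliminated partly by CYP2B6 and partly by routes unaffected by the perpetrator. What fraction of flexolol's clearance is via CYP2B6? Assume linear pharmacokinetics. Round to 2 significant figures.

Let x = fm,CYP2B6. Because steady-state concentration ∝ 1/CL, relative clearance fell to 1/2.11 = 0.4739.
Setting x·0.25 + (1 − x) = 0.4739 and solving: x = (0.4739 − 1)/(0.25 − 1) = 0.70.

0.70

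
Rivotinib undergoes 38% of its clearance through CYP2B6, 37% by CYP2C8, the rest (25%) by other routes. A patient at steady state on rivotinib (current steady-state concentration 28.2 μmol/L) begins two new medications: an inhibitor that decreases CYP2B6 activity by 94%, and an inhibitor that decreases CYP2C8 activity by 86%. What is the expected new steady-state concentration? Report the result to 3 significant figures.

86.9 μmol/L

CYP2B6: 0.38 × 0.06 = 0.0228
CYP2C8: 0.37 × 0.14 = 0.0518
Other: 0.25 (unchanged)
New clearance relative to baseline: 0.0228 + 0.0518 + 0.25 = 0.3246.
Dividing the baseline by the relative clearance: 28.2 / 0.3246 = 86.9 μmol/L.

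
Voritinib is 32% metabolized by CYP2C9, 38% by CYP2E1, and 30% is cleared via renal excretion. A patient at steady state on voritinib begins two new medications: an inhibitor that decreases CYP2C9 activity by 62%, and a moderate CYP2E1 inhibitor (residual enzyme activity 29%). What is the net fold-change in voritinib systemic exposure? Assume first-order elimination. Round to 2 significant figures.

The CYP2C9 pathway (32% of clearance) drops to 0.38× activity: 0.32 × 0.38 = 0.1216.
The CYP2E1 pathway (38% of clearance) is reduced to 0.29× activity: 0.38 × 0.29 = 0.1102.
The remaining 30% of clearance is unaffected.
CL_new/CL_old = 0.1216 + 0.1102 + 0.3 = 0.5318.
Net systemic exposure ratio = 1 / 0.5318 = 1.9.

1.9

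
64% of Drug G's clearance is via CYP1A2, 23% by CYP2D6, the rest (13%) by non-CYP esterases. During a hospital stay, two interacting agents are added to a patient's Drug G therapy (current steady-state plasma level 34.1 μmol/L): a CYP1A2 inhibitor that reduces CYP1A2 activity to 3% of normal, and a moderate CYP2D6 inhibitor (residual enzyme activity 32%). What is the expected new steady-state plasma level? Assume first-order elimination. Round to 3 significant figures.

153 μmol/L

The CYP1A2 pathway (64% of clearance) falls to 0.03× activity: 0.64 × 0.03 = 0.0192.
The CYP2D6 pathway (23% of clearance) is reduced to 0.32× activity: 0.23 × 0.32 = 0.0736.
The remaining 13% of clearance is unaffected.
CL_new/CL_old = 0.0192 + 0.0736 + 0.13 = 0.2228.
New steady-state plasma level = 34.1 / 0.2228 = 153 μmol/L (concentration scales inversely with clearance).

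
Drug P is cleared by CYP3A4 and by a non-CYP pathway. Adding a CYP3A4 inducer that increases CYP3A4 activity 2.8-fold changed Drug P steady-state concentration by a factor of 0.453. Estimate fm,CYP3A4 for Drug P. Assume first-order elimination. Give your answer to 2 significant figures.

Let x = fm,CYP3A4. Because steady-state concentration ∝ 1/CL, relative clearance rose to 1/0.453 = 2.208.
Only the CYP3A4 route changed, so 2.208 = x·2.8 + (1 − x), giving x = 0.67.

0.67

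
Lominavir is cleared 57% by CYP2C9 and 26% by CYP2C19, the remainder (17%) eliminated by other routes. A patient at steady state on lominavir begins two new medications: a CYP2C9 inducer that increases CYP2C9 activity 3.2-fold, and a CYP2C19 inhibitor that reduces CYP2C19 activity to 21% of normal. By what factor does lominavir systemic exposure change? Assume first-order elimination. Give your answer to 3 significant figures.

0.488

CYP2C9: 0.57 × 3.2 = 1.824
CYP2C19: 0.26 × 0.21 = 0.0546
Other: 0.17 (unchanged)
New clearance relative to baseline: 1.824 + 0.0546 + 0.17 = 2.0486.
Systemic exposure ∝ 1/CL: fold-change = 1 / 2.0486 = 0.488.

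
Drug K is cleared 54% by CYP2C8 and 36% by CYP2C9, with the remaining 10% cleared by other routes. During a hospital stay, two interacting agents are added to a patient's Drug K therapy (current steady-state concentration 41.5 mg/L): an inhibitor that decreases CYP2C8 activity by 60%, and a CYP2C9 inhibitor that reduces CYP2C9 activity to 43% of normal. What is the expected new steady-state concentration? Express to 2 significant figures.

The CYP2C8 pathway (54% of clearance) is reduced to 0.4× activity: 0.54 × 0.4 = 0.216.
The CYP2C9 pathway (36% of clearance) is reduced to 0.43× activity: 0.36 × 0.43 = 0.1548.
Non-CYP routes (10%) are unchanged.
Relative clearance = 0.216 + 0.1548 + 0.1 = 0.4708.
Steady-state concentration ∝ 1/CL: new value = 41.5 / 0.4708 = 88 mg/L.

88 mg/L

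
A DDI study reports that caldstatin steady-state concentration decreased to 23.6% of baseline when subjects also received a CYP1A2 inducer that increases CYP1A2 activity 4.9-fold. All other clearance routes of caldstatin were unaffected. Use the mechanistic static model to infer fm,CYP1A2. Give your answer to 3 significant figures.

0.830

CL'/CL = 1 / 0.236 = 4.237
4.9·fm + (1 − fm) = 4.237
fm = (4.237 − 1) / (4.9 − 1) = 0.830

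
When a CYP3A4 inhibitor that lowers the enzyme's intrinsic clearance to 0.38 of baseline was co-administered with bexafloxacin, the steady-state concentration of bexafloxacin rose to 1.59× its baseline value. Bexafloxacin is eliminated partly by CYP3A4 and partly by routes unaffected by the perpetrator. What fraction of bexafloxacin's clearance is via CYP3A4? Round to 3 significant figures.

0.598

Let fm be the CYP3A4 fraction. New clearance relative to baseline = fm × 0.38 + (1 − fm).
Steady-state concentration ratio = 1 / (new CL fraction), so new CL fraction = 1 / 1.59 = 0.6289.
fm × 0.38 + 1 − fm = 0.6289  ⇒  fm × (0.38 − 1) = −0.3711  ⇒  fm = 0.598.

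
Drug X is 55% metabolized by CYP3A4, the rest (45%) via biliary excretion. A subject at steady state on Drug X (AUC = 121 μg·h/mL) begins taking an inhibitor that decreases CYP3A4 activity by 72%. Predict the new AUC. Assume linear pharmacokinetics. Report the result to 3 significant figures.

The CYP3A4 pathway (55% of clearance) is reduced to 0.28× activity: 0.55 × 0.28 = 0.154.
Non-CYP routes (45%) are unchanged.
Relative clearance = 0.154 + 0.45 = 0.604.
AUC ∝ 1/CL, so new value = 121 / 0.604 = 200 μg·h/mL.

200 μg·h/mL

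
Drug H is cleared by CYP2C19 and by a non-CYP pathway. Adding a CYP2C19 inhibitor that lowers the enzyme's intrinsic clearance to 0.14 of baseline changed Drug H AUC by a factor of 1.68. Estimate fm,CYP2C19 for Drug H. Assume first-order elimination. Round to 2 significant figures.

Let fm be the CYP2C19 fraction. New clearance relative to baseline = fm × 0.14 + (1 − fm).
AUC ratio = 1 / (new CL fraction), so new CL fraction = 1 / 1.68 = 0.5952.
fm × 0.14 + 1 − fm = 0.5952  ⇒  fm × (0.14 − 1) = −0.4048  ⇒  fm = 0.47.

0.47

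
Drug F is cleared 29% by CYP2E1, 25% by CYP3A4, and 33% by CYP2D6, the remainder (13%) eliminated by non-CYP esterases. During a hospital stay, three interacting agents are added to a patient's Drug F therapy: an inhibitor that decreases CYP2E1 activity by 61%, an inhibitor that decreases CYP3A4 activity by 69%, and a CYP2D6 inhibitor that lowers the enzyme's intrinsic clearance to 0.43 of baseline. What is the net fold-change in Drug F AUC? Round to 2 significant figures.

2.2

The CYP2E1 pathway (29% of clearance) falls to 0.39× activity: 0.29 × 0.39 = 0.1131.
The CYP3A4 pathway (25% of clearance) drops to 0.31× activity: 0.25 × 0.31 = 0.0775.
The CYP2D6 pathway (33% of clearance) is reduced to 0.43× activity: 0.33 × 0.43 = 0.1419.
The remaining 13% of clearance is unaffected.
CL_new/CL_old = 0.1131 + 0.0775 + 0.1419 + 0.13 = 0.4625.
Because AUC varies inversely with clearance, the combined effect is 1 / 0.4625 = 2.2.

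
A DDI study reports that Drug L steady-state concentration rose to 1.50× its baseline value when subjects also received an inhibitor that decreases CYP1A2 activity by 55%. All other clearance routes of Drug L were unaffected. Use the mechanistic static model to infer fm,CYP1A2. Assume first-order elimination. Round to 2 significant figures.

CL'/CL = 1 / 1.50 = 0.6667
0.45·fm + (1 − fm) = 0.6667
fm = (0.6667 − 1) / (0.45 − 1) = 0.61

0.61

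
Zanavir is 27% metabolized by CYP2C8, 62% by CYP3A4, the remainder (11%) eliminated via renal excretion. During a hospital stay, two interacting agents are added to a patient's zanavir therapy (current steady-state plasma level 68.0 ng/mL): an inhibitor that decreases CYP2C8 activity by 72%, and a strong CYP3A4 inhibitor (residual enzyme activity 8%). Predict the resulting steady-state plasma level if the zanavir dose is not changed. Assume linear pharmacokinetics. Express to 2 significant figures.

The CYP2C8 pathway (27% of clearance) falls to 0.28× activity: 0.27 × 0.28 = 0.0756.
The CYP3A4 pathway (62% of clearance) drops to 0.08× activity: 0.62 × 0.08 = 0.0496.
The remaining 11% of clearance is unaffected.
New clearance relative to baseline: 0.0756 + 0.0496 + 0.11 = 0.2352.
Dividing the baseline by the relative clearance: 68.0 / 0.2352 = 2.9 × 10² ng/mL.

2.9 × 10² ng/mL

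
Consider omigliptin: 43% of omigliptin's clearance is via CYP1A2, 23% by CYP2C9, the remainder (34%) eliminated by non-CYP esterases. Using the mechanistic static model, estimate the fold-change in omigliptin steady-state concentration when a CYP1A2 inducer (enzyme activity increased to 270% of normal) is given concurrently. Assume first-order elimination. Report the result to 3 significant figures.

The CYP1A2 pathway (43% of clearance) is boosted to 2.7× activity: 0.43 × 2.7 = 1.161.
CYP2C9 (23%) and the residual 34% are unaffected.
Relative clearance = 1.161 + 0.23 + 0.34 = 1.731.
Steady-state concentration is inversely proportional to clearance, so the fold-change is 1 / 1.731 = 0.578.

0.578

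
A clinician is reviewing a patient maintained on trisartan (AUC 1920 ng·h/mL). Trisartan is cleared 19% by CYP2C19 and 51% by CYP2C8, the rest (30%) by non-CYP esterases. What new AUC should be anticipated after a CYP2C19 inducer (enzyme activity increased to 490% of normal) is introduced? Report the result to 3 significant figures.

CYP2C19: 0.19 × 4.9 = 0.931
CYP2C8: 0.51 (unchanged)
Other: 0.3 (unchanged)
CL_new/CL_old = 0.931 + 0.51 + 0.3 = 1.741.
With dosing unchanged, AUC scales as 1/CL: 1920 / 1.741 = 1.10 × 10³ ng·h/mL.

1.10 × 10³ ng·h/mL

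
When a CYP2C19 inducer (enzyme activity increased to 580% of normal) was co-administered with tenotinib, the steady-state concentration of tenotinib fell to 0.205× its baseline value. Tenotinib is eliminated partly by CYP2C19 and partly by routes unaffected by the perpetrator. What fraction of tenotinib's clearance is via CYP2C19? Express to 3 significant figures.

CL'/CL = 1 / 0.205 = 4.878
5.8·fm + (1 − fm) = 4.878
fm = (4.878 − 1) / (5.8 − 1) = 0.808

0.808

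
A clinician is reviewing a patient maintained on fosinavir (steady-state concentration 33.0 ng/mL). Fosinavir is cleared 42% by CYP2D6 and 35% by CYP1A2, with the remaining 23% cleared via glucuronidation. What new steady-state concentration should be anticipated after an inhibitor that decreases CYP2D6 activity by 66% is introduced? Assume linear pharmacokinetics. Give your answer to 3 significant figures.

The CYP2D6 pathway (42% of clearance) is reduced to 0.34× activity: 0.42 × 0.34 = 0.1428.
CYP1A2 (35%) and the residual 23% are unaffected.
CL_new/CL_old = 0.1428 + 0.35 + 0.23 = 0.7228.
With dosing unchanged, steady-state concentration scales as 1/CL: 33.0 / 0.7228 = 45.7 ng/mL.

45.7 ng/mL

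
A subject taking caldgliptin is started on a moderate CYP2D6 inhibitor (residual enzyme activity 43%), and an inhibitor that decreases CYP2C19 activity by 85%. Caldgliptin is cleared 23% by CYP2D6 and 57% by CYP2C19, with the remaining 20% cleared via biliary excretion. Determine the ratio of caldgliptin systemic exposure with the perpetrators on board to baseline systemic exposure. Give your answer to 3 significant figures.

2.60

CYP2D6: 0.23 × 0.43 = 0.0989
CYP2C19: 0.57 × 0.15 = 0.0855
Other: 0.2 (unchanged)
New clearance relative to baseline: 0.0989 + 0.0855 + 0.2 = 0.3844.
Net systemic exposure ratio = 1 / 0.3844 = 2.60.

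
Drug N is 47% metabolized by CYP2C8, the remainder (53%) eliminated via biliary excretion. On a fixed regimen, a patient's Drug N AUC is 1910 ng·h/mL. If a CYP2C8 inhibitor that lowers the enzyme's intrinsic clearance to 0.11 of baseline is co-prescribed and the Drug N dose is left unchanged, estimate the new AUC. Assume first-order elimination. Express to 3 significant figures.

3.28 × 10³ ng·h/mL

The CYP2C8 pathway (47% of clearance) drops to 0.11× activity: 0.47 × 0.11 = 0.0517.
Non-CYP routes (53%) are unchanged.
CL_new/CL_old = 0.0517 + 0.53 = 0.5817.
With dosing unchanged, AUC scales as 1/CL: 1910 / 0.5817 = 3.28 × 10³ ng·h/mL.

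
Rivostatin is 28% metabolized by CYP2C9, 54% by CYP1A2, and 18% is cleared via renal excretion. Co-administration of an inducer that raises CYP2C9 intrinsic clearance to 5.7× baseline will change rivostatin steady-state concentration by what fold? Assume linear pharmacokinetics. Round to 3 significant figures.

CYP2C9: 0.28 × 5.7 = 1.596
CYP1A2: 0.54 (unchanged)
Other: 0.18 (unchanged)
Relative clearance = 1.596 + 0.54 + 0.18 = 2.316.
Since steady-state concentration ∝ 1/CL, the ratio is 1 / 2.316 = 0.432.

0.432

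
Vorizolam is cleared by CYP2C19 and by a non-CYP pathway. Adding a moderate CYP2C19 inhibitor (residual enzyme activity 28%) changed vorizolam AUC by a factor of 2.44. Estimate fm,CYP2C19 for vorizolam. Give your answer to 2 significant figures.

0.82

Call the CYP2C19 fraction fm. After the interaction, CL_new/CL_old = fm × 0.28 + (1 − fm).
AUC ratio = 1 / (new CL fraction), so new CL fraction = 1 / 2.44 = 0.4098.
fm × 0.28 + 1 − fm = 0.4098  ⇒  fm × (0.28 − 1) = −0.5902  ⇒  fm = 0.82.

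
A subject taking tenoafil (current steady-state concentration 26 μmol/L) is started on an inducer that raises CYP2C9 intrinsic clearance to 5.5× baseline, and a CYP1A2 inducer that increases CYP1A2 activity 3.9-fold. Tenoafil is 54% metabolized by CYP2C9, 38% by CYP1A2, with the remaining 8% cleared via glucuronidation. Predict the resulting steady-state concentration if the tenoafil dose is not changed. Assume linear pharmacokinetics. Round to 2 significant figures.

CYP2C9: 0.54 × 5.5 = 2.97
CYP1A2: 0.38 × 3.9 = 1.482
Other: 0.08 (unchanged)
New clearance relative to baseline: 2.97 + 1.482 + 0.08 = 4.532.
Dividing the baseline by the relative clearance: 26 / 4.532 = 5.7 μmol/L.

5.7 μmol/L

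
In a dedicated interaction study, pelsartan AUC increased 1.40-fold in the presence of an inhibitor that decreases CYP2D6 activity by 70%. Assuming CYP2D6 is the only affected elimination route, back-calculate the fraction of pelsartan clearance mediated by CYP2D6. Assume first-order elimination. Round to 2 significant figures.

Let x = fm,CYP2D6. Because AUC ∝ 1/CL, relative clearance fell to 1/1.40 = 0.7143.
Only the CYP2D6 route changed, so 0.7143 = x·0.3 + (1 − x), giving x = 0.41.

0.41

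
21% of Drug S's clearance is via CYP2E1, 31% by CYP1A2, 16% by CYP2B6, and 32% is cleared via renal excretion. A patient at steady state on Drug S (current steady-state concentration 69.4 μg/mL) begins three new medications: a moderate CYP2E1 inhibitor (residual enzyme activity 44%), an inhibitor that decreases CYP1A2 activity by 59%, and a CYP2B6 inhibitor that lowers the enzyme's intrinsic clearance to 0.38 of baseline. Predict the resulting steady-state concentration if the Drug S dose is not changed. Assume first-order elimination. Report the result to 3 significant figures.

The CYP2E1 pathway (21% of clearance) is reduced to 0.44× activity: 0.21 × 0.44 = 0.0924.
The CYP1A2 pathway (31% of clearance) falls to 0.41× activity: 0.31 × 0.41 = 0.1271.
The CYP2B6 pathway (16% of clearance) drops to 0.38× activity: 0.16 × 0.38 = 0.0608.
The remaining 32% of clearance is unaffected.
New clearance relative to baseline: 0.0924 + 0.1271 + 0.0608 + 0.32 = 0.6003.
New steady-state concentration = 69.4 / 0.6003 = 116 μg/mL (concentration scales inversely with clearance).

116 μg/mL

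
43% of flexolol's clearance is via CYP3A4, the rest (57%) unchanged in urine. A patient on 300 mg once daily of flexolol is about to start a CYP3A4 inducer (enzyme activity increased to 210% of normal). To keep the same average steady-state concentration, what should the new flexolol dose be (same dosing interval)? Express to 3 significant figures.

The CYP3A4 pathway (43% of clearance) increases to 2.1× activity: 0.43 × 2.1 = 0.903.
The remaining 57% of clearance is unaffected.
Relative clearance = 0.903 + 0.57 = 1.473.
Exposure is unchanged when dose changes in proportion to clearance. New dose = 300 mg × 1.473 = 442 mg.

442 mg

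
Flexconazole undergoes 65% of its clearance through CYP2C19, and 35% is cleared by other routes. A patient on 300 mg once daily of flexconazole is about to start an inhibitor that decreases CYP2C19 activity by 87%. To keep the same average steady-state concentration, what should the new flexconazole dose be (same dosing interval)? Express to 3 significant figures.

130 mg

The CYP2C19 pathway (65% of clearance) is reduced to 0.13× activity: 0.65 × 0.13 = 0.0845.
Non-CYP routes (35%) are unchanged.
Relative clearance = 0.0845 + 0.35 = 0.4345.
To maintain the same steady-state level, dose must scale with clearance: new dose = 300 × 0.4345 = 130 mg.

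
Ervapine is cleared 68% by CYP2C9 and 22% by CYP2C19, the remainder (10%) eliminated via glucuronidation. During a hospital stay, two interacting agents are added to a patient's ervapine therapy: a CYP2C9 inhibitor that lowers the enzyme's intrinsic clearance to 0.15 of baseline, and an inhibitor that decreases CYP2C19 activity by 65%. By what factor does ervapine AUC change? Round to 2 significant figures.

The CYP2C9 pathway (68% of clearance) is reduced to 0.15× activity: 0.68 × 0.15 = 0.102.
The CYP2C19 pathway (22% of clearance) is reduced to 0.35× activity: 0.22 × 0.35 = 0.077.
Non-CYP routes (10%) are unchanged.
Relative clearance = 0.102 + 0.077 + 0.1 = 0.279.
Net AUC ratio = 1 / 0.279 = 3.6.

3.6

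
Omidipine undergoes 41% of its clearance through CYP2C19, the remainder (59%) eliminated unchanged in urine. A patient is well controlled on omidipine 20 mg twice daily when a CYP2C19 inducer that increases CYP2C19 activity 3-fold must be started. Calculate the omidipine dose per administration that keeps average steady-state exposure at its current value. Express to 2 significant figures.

36 mg

The CYP2C19 pathway (41% of clearance) rises to 3× activity: 0.41 × 3 = 1.23.
Non-CYP routes (59%) are unchanged.
New clearance relative to baseline: 1.23 + 0.59 = 1.82.
To maintain the same steady-state level, dose must scale with clearance: new dose = 20 × 1.82 = 36 mg.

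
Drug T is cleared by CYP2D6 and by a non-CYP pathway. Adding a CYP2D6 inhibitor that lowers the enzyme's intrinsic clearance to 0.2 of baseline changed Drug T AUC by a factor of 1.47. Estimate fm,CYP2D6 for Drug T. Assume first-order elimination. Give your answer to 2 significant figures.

CL'/CL = 1 / 1.47 = 0.6803
0.2·fm + (1 − fm) = 0.6803
fm = (0.6803 − 1) / (0.2 − 1) = 0.40

0.40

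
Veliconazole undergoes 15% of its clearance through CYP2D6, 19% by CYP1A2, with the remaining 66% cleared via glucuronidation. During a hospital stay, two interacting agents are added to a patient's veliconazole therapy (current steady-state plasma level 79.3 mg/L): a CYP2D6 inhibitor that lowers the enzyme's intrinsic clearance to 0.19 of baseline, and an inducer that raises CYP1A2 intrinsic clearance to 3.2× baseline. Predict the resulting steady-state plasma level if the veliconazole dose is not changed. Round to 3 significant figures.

61.2 mg/L

The CYP2D6 pathway (15% of clearance) falls to 0.19× activity: 0.15 × 0.19 = 0.0285.
The CYP1A2 pathway (19% of clearance) is boosted to 3.2× activity: 0.19 × 3.2 = 0.608.
The remaining 66% of clearance is unaffected.
New clearance relative to baseline: 0.0285 + 0.608 + 0.66 = 1.2965.
Dividing the baseline by the relative clearance: 79.3 / 1.2965 = 61.2 mg/L.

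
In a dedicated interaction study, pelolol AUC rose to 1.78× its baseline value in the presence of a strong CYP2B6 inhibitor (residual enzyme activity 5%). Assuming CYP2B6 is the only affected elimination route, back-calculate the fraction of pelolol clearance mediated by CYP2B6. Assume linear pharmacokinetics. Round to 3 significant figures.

CL'/CL = 1 / 1.78 = 0.5618
0.05·fm + (1 − fm) = 0.5618
fm = (0.5618 − 1) / (0.05 − 1) = 0.461

0.461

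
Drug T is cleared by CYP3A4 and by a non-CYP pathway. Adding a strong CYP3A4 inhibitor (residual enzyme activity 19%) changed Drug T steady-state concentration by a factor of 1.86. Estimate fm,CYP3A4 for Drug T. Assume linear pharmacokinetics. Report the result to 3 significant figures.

0.571

Let fm be the CYP3A4 fraction. New clearance relative to baseline = fm × 0.19 + (1 − fm).
Steady-state concentration ratio = 1 / (new CL fraction), so new CL fraction = 1 / 1.86 = 0.5376.
fm × 0.19 + 1 − fm = 0.5376  ⇒  fm × (0.19 − 1) = −0.4624  ⇒  fm = 0.571.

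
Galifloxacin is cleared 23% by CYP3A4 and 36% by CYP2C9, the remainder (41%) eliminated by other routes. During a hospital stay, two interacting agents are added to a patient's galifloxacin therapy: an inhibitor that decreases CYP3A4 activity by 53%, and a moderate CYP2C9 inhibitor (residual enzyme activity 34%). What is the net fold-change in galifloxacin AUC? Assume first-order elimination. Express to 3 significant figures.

1.56

The CYP3A4 pathway (23% of clearance) falls to 0.47× activity: 0.23 × 0.47 = 0.1081.
The CYP2C9 pathway (36% of clearance) is reduced to 0.34× activity: 0.36 × 0.34 = 0.1224.
Non-CYP routes (41%) are unchanged.
Relative clearance = 0.1081 + 0.1224 + 0.41 = 0.6405.
AUC ∝ 1/CL: fold-change = 1 / 0.6405 = 1.56.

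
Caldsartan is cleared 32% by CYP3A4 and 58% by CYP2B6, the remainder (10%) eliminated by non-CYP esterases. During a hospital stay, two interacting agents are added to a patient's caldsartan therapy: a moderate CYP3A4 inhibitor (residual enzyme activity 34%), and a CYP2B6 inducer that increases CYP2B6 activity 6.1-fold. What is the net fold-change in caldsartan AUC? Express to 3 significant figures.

The CYP3A4 pathway (32% of clearance) is reduced to 0.34× activity: 0.32 × 0.34 = 0.1088.
The CYP2B6 pathway (58% of clearance) increases to 6.1× activity: 0.58 × 6.1 = 3.538.
The remaining 10% of clearance is unaffected.
Relative clearance = 0.1088 + 3.538 + 0.1 = 3.7468.
Because AUC varies inversely with clearance, the combined effect is 1 / 3.7468 = 0.267.

0.267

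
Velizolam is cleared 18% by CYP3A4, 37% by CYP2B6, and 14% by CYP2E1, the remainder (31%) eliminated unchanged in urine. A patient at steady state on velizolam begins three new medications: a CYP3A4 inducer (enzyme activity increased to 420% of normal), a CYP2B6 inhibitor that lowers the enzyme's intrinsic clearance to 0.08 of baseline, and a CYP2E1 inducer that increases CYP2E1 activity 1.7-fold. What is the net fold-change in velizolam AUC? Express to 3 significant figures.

The CYP3A4 pathway (18% of clearance) is boosted to 4.2× activity: 0.18 × 4.2 = 0.756.
The CYP2B6 pathway (37% of clearance) is reduced to 0.08× activity: 0.37 × 0.08 = 0.0296.
The CYP2E1 pathway (14% of clearance) increases to 1.7× activity: 0.14 × 1.7 = 0.238.
Non-CYP routes (31%) are unchanged.
CL_new/CL_old = 0.756 + 0.0296 + 0.238 + 0.31 = 1.3336.
AUC ∝ 1/CL: fold-change = 1 / 1.3336 = 0.750.

0.750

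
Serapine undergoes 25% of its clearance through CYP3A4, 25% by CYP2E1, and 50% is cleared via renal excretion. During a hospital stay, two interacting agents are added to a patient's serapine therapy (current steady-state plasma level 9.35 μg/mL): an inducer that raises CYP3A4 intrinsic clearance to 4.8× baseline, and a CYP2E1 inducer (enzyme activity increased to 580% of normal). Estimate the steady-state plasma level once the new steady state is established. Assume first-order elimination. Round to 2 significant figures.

3.0 μg/mL

CYP3A4: 0.25 × 4.8 = 1.2
CYP2E1: 0.25 × 5.8 = 1.45
Other: 0.5 (unchanged)
Relative clearance = 1.2 + 1.45 + 0.5 = 3.15.
New steady-state plasma level = 9.35 / 3.15 = 3.0 μg/mL (concentration scales inversely with clearance).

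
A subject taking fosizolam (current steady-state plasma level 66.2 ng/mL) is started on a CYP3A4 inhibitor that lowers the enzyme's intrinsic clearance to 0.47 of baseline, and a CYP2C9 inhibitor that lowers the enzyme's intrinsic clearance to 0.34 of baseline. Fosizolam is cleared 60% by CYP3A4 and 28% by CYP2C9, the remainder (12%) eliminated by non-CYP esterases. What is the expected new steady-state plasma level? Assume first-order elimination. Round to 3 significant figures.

133 ng/mL

The CYP3A4 pathway (60% of clearance) drops to 0.47× activity: 0.6 × 0.47 = 0.282.
The CYP2C9 pathway (28% of clearance) falls to 0.34× activity: 0.28 × 0.34 = 0.0952.
The remaining 12% of clearance is unaffected.
New clearance relative to baseline: 0.282 + 0.0952 + 0.12 = 0.4972.
Dividing the baseline by the relative clearance: 66.2 / 0.4972 = 133 ng/mL.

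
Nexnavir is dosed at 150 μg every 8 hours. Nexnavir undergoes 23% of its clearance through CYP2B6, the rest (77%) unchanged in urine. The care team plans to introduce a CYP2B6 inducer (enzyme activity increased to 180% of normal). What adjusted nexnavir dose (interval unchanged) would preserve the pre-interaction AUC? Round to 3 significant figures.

178 μg

The CYP2B6 pathway (23% of clearance) increases to 1.8× activity: 0.23 × 1.8 = 0.414.
Non-CYP routes (77%) are unchanged.
CL_new/CL_old = 0.414 + 0.77 = 1.184.
To maintain the same steady-state level, dose must scale with clearance: new dose = 150 × 1.184 = 178 μg.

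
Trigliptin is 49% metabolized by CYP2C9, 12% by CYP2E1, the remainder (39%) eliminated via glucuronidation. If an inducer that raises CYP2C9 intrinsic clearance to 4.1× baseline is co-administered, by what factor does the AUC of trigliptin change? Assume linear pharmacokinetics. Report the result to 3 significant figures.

CYP2C9: 0.49 × 4.1 = 2.009
CYP2E1: 0.12 (unchanged)
Other: 0.39 (unchanged)
Relative clearance = 2.009 + 0.12 + 0.39 = 2.519.
AUC is inversely proportional to clearance, so the fold-change is 1 / 2.519 = 0.397.

0.397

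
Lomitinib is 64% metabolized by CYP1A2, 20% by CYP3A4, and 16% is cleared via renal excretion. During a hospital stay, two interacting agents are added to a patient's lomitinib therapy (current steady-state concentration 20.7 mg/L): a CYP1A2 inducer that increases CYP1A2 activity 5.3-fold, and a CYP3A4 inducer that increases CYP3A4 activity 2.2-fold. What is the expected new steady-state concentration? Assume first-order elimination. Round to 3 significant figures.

CYP1A2: 0.64 × 5.3 = 3.392
CYP3A4: 0.2 × 2.2 = 0.44
Other: 0.16 (unchanged)
CL_new/CL_old = 3.392 + 0.44 + 0.16 = 3.992.
New steady-state concentration = 20.7 / 3.992 = 5.19 mg/L (concentration scales inversely with clearance).

5.19 mg/L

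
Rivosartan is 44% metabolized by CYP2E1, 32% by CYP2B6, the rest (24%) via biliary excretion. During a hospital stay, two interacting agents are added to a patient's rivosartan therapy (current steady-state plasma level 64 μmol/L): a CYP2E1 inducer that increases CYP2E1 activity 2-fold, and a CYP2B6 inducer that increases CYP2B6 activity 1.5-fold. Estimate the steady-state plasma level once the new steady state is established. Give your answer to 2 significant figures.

40 μmol/L

The CYP2E1 pathway (44% of clearance) is boosted to 2× activity: 0.44 × 2 = 0.88.
The CYP2B6 pathway (32% of clearance) increases to 1.5× activity: 0.32 × 1.5 = 0.48.
Non-CYP routes (24%) are unchanged.
CL_new/CL_old = 0.88 + 0.48 + 0.24 = 1.6.
New steady-state plasma level = 64 / 1.6 = 40 μmol/L (concentration scales inversely with clearance).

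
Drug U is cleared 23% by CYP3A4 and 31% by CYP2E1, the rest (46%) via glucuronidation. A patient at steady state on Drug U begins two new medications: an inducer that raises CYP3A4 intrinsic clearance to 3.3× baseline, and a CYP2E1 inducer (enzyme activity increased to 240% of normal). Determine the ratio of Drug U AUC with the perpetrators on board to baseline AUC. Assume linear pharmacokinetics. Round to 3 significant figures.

0.509

The CYP3A4 pathway (23% of clearance) rises to 3.3× activity: 0.23 × 3.3 = 0.759.
The CYP2E1 pathway (31% of clearance) increases to 2.4× activity: 0.31 × 2.4 = 0.744.
Non-CYP routes (46%) are unchanged.
Relative clearance = 0.759 + 0.744 + 0.46 = 1.963.
Because AUC varies inversely with clearance, the combined effect is 1 / 1.963 = 0.509.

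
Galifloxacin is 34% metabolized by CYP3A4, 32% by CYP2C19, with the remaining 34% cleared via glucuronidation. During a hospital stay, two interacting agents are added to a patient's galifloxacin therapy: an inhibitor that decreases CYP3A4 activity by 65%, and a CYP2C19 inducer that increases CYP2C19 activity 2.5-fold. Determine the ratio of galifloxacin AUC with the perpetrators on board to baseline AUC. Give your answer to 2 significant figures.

The CYP3A4 pathway (34% of clearance) falls to 0.35× activity: 0.34 × 0.35 = 0.119.
The CYP2C19 pathway (32% of clearance) is boosted to 2.5× activity: 0.32 × 2.5 = 0.8.
Non-CYP routes (34%) are unchanged.
CL_new/CL_old = 0.119 + 0.8 + 0.34 = 1.259.
AUC ∝ 1/CL: fold-change = 1 / 1.259 = 0.79.

0.79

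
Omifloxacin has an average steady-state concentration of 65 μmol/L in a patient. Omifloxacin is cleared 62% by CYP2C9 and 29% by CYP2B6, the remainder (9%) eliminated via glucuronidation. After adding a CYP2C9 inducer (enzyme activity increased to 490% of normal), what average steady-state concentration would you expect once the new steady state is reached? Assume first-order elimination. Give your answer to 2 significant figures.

19 μmol/L

The CYP2C9 pathway (62% of clearance) is boosted to 4.9× activity: 0.62 × 4.9 = 3.038.
CYP2B6 (29%) and the residual 9% are unaffected.
Relative clearance = 3.038 + 0.29 + 0.09 = 3.418.
Average steady-state concentration ∝ 1/CL, so new value = 65 / 3.418 = 19 μmol/L.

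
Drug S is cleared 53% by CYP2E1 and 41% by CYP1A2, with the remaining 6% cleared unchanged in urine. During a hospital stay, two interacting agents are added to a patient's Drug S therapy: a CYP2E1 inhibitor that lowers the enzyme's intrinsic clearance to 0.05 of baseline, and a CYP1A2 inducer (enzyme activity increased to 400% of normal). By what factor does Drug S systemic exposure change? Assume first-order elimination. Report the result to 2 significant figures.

The CYP2E1 pathway (53% of clearance) drops to 0.05× activity: 0.53 × 0.05 = 0.0265.
The CYP1A2 pathway (41% of clearance) rises to 4× activity: 0.41 × 4 = 1.64.
Non-CYP routes (6%) are unchanged.
CL_new/CL_old = 0.0265 + 1.64 + 0.06 = 1.7265.
Because systemic exposure varies inversely with clearance, the combined effect is 1 / 1.7265 = 0.58.

0.58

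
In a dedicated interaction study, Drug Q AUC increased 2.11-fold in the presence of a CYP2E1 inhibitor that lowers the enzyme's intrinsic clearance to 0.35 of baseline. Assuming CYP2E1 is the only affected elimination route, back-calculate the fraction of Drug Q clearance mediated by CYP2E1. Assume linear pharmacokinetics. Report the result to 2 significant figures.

0.81

Call the CYP2E1 fraction fm. After the interaction, CL_new/CL_old = fm × 0.35 + (1 − fm).
AUC ratio = 1 / (new CL fraction), so new CL fraction = 1 / 2.11 = 0.4739.
fm × 0.35 + 1 − fm = 0.4739  ⇒  fm × (0.35 − 1) = −0.5261  ⇒  fm = 0.81.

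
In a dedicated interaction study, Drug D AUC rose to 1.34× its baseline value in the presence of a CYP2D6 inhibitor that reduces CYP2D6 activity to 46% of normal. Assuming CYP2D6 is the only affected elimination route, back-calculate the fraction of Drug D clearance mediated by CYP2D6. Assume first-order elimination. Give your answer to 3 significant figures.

Let fm be the CYP2D6 fraction. New clearance relative to baseline = fm × 0.46 + (1 − fm).
AUC ratio = 1 / (new CL fraction), so new CL fraction = 1 / 1.34 = 0.7463.
fm × 0.46 + 1 − fm = 0.7463  ⇒  fm × (0.46 − 1) = −0.2537  ⇒  fm = 0.470.

0.470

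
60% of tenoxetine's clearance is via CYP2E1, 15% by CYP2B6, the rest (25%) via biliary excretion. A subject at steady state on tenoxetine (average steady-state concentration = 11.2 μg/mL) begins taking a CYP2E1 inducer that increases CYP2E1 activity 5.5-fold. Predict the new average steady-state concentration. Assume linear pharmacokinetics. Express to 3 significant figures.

3.03 μg/mL

The CYP2E1 pathway (60% of clearance) is boosted to 5.5× activity: 0.6 × 5.5 = 3.3.
CYP2B6 (15%) and the residual 25% are unaffected.
Relative clearance = 3.3 + 0.15 + 0.25 = 3.7.
With dosing unchanged, average steady-state concentration scales as 1/CL: 11.2 / 3.7 = 3.03 μg/mL.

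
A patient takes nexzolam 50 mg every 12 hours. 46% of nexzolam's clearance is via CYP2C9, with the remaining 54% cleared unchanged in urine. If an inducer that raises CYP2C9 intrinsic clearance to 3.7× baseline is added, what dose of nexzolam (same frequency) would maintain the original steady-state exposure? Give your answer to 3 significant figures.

The CYP2C9 pathway (46% of clearance) is boosted to 3.7× activity: 0.46 × 3.7 = 1.702.
The remaining 54% of clearance is unaffected.
New clearance relative to baseline: 1.702 + 0.54 = 2.242.
Css,avg = (dose rate)/CL, so holding Css fixed requires dose ∝ CL: 50 × 2.242 = 112 mg.

112 mg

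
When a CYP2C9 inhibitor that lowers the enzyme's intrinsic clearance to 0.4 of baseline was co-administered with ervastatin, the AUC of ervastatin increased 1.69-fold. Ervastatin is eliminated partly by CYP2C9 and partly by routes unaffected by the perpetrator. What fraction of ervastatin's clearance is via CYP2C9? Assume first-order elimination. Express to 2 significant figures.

Let fm be the CYP2C9 fraction. New clearance relative to baseline = fm × 0.4 + (1 − fm).
AUC ratio = 1 / (new CL fraction), so new CL fraction = 1 / 1.69 = 0.5917.
fm × 0.4 + 1 − fm = 0.5917  ⇒  fm × (0.4 − 1) = −0.4083  ⇒  fm = 0.68.

0.68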